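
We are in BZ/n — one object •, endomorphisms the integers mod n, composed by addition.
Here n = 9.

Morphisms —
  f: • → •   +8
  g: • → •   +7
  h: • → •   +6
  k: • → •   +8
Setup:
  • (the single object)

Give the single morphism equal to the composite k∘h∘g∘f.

  0 +8≡8 +7≡6 +6≡3 +8≡2  (mod 9)
composite: +2

Answer: +2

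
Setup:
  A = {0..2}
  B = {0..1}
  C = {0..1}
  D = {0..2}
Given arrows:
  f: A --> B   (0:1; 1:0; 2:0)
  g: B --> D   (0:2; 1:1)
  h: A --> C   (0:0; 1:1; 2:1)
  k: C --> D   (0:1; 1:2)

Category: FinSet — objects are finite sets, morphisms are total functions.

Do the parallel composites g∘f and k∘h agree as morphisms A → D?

Along f;g (path 1):
  0 f-->1 g-->1
  1 f-->0 g-->2
  2 f-->0 g-->2
  composite₁ = (0:1; 1:2; 2:2)
Along h;k (path 2):
  0 h-->0 k-->1
  1 h-->1 k-->2
  2 h-->1 k-->2
  composite₂ = (0:1; 1:2; 2:2)
Equal? equal; square commutes

Answer: COMMUTES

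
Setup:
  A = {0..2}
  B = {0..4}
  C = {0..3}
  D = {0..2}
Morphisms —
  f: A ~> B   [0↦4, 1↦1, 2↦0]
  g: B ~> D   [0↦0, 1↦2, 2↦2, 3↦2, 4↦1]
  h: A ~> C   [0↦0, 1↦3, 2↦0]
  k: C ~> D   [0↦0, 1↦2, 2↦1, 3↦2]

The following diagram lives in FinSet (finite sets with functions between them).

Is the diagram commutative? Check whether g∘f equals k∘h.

Path 1 = f;g:
  0 f~>4 g~>1
  1 f~>1 g~>2
  2 f~>0 g~>0
  ⟦path⟧₁ = [0↦1, 1↦2, 2↦0]
Path 2 = h;k:
  0 h~>0 k~>0
  1 h~>3 k~>2
  2 h~>0 k~>0
  ⟦path⟧₂ = [0↦0, 1↦2, 2↦0]
Equal? differ; not commutative

Answer: DOES NOT COMMUTE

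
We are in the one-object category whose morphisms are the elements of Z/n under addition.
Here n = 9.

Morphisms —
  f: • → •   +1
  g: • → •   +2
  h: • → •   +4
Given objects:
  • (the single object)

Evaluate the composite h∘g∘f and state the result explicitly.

  0 +1≡1 +2≡3 +4≡7  (mod 9)
result: +7

Answer: +7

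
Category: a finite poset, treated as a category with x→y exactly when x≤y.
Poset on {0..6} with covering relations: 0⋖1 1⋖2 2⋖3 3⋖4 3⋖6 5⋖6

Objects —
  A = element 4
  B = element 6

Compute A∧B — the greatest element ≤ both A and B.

Answer: A∧B = 3

Work:
{x : x<=A ∧ x<=B} = {0,1,2,3}  (A=4, B=6)
  0 <= 3
  1 <= 3
  2 <= 3
  3 <= 3
glb = 3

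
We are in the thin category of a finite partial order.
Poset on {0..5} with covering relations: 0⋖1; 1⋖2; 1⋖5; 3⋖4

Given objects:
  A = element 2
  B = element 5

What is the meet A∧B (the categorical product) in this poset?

Answer: A∧B = 1

Derivation:
{x : x<=A ∧ x<=B} = {0,1}  (A=2, B=5)
  0 <= 1
  1 <= 1
glb = 1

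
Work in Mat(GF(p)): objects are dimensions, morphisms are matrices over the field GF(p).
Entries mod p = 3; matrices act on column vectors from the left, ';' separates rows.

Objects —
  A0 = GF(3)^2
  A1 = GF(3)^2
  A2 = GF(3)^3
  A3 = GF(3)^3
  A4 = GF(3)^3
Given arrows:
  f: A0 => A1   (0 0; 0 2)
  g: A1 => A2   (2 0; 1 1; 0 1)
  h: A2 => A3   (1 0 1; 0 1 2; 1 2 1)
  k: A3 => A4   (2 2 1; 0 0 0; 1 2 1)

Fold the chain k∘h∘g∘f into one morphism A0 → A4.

  e0=[1,0] f=>[0,0] g=>[0,0,0] h=>[0,0,0] k=>[0,0,0]
  e1=[0,1] f=>[0,2] g=>[0,2,2] h=>[2,0,0] k=>[1,0,2]
⟦path⟧: (0 1; 0 0; 0 2)

Answer: (0 1; 0 0; 0 2)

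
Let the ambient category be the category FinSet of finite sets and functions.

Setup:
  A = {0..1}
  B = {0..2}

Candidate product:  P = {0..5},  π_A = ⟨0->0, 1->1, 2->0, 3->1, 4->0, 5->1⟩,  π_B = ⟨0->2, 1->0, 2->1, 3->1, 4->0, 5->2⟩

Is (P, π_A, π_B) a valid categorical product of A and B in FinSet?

|A|·|B| = 2·3 = 6;  |P| = 6
Check the pairing map k ↦ (π_A(k), π_B(k)):
  0 -> (0,2)
  1 -> (1,0)
  2 -> (0,1)
  3 -> (1,1)
  4 -> (0,0)
  5 -> (1,2)
distinct pairs in image: 6 / 6 needed
  → bijection onto A×B; projections well-typed.

Answer: VALID PRODUCT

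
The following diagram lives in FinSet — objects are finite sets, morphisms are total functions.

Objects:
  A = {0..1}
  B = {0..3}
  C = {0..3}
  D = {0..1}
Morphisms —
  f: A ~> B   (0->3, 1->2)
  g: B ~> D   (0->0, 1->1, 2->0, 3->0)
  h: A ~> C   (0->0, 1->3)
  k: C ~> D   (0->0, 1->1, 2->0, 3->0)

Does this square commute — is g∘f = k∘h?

Answer: COMMUTES

Trace:
Along f;g (path 1):
  0 f~>3 g~>0
  1 f~>2 g~>0
  result₁ = (0->0, 1->0)
Along h;k (path 2):
  0 h~>0 k~>0
  1 h~>3 k~>0
  result₂ = (0->0, 1->0)
Equal? equal; square commutes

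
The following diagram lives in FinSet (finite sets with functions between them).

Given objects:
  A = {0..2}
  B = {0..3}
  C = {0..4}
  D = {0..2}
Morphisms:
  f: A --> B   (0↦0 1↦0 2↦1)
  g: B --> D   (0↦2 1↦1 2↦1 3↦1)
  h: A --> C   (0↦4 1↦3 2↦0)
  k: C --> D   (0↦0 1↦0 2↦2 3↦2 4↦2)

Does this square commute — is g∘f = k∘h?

Answer: DOES NOT COMMUTE

Work:
1) trace f;g:
  0 f-->0 g-->2
  1 f-->0 g-->2
  2 f-->1 g-->1
  result₁ = (0↦2 1↦2 2↦1)
2) trace h;k:
  0 h-->4 k-->2
  1 h-->3 k-->2
  2 h-->0 k-->0
  result₂ = (0↦2 1↦2 2↦0)
Equal? NO — does not commute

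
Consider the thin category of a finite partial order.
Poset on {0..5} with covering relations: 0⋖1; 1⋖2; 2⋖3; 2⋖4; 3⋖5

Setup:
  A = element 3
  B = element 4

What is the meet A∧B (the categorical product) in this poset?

Answer: A∧B = 2

Derivation:
Lower bounds of A=3 and B=4: {0,1,2}
  0 ≤ 2
  1 ≤ 2
  2 ≤ 2
glb = 2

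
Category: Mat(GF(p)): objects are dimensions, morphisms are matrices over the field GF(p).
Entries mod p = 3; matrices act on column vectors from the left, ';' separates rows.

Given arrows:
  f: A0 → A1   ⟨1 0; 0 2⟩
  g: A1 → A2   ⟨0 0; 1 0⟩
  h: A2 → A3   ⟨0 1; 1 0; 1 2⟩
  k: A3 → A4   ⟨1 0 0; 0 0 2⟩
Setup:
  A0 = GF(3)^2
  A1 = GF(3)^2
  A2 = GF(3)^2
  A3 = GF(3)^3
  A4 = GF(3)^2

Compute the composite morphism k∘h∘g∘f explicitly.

Answer: ⟨1 0; 1 0⟩

Trace:
  e0=[1,0] f→[1,0] g→[0,1] h→[1,0,2] k→[1,1]
  e1=[0,1] f→[0,2] g→[0,0] h→[0,0,0] k→[0,0]
⟦path⟧: ⟨1 0; 1 0⟩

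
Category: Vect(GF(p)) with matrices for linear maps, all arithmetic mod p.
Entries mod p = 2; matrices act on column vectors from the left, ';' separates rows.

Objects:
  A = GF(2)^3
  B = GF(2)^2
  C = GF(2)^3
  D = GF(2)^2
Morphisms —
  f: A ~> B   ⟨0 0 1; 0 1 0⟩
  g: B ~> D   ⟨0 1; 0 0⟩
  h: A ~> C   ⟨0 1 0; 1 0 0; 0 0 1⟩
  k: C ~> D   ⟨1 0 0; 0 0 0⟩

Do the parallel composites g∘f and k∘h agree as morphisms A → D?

Answer: COMMUTES

Work:
Along f;g (path 1):
  e0=[1,0,0] f~>[0,0] g~>[0,0]
  e1=[0,1,0] f~>[0,1] g~>[1,0]
  e2=[0,0,1] f~>[1,0] g~>[0,0]
  result₁ = ⟨0 1 0; 0 0 0⟩
Along h;k (path 2):
  e0=[1,0,0] h~>[0,1,0] k~>[0,0]
  e1=[0,1,0] h~>[1,0,0] k~>[1,0]
  e2=[0,0,1] h~>[0,0,1] k~>[0,0]
  result₂ = ⟨0 1 0; 0 0 0⟩
Equal? YES — commutes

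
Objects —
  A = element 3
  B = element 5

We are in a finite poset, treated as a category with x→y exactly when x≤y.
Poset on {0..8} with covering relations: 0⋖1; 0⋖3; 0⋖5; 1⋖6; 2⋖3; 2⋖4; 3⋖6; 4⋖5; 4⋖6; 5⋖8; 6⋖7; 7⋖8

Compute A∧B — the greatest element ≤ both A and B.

Common predecessors of 3,5: {0,2}
  maximal lower bounds 0 and 2 are incomparable: neither 0⊑2 nor 2⊑0
→ no greatest lower bound exists

Answer: NO MEET EXISTS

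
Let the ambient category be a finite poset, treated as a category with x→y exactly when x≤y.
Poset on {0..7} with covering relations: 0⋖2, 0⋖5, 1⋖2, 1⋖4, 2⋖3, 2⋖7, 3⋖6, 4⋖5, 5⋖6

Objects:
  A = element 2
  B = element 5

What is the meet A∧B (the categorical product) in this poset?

{x : x⊑A ∧ x⊑B} = {0,1}  (A=2, B=5)
  maximal lower bounds 0 and 1 are incomparable: neither 0⊑1 nor 1⊑0
→ no greatest lower bound exists

Answer: NO MEET EXISTS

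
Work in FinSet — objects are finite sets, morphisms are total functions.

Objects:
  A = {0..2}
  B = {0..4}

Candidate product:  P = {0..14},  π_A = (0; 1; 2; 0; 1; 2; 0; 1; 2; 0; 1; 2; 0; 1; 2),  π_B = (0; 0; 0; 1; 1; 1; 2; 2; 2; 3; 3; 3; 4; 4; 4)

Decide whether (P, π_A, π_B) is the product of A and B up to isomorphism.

|A|·|B| = 3·5 = 15;  |P| = 15
Check the pairing map k ↦ (π_A(k), π_B(k)):
  0 : (0,0)
  1 : (1,0)
  2 : (2,0)
  3 : (0,1)
  4 : (1,1)
  5 : (2,1)
  6 : (0,2)
  7 : (1,2)
  8 : (2,2)
  9 : (0,3)
  10 : (1,3)
  11 : (2,3)
  12 : (0,4)
  13 : (1,4)
  14 : (2,4)
distinct pairs in image: 15 / 15 needed
  → bijection onto A×B; projections well-typed.

Answer: VALID PRODUCT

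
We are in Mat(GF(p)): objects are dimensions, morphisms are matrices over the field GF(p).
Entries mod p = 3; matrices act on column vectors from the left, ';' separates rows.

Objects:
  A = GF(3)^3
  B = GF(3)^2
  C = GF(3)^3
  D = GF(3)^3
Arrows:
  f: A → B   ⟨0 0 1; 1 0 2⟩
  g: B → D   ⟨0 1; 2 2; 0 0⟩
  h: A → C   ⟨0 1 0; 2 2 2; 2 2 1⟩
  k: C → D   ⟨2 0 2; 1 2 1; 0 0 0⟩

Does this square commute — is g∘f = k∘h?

Answer: DOES NOT COMMUTE

Trace:
Path 1 = f;g:
  e0=(1,0,0) f→(0,1) g→(1,2,0)
  e1=(0,1,0) f→(0,0) g→(0,0,0)
  e2=(0,0,1) f→(1,2) g→(2,0,0)
  ⟦path⟧₁ = ⟨1 0 2; 2 0 0; 0 0 0⟩
Path 2 = h;k:
  e0=(1,0,0) h→(0,2,2) k→(1,0,0)
  e1=(0,1,0) h→(1,2,2) k→(0,1,0)
  e2=(0,0,1) h→(0,2,1) k→(2,2,0)
  ⟦path⟧₂ = ⟨1 0 2; 0 1 2; 0 0 0⟩
Equal? distinct morphisms ✗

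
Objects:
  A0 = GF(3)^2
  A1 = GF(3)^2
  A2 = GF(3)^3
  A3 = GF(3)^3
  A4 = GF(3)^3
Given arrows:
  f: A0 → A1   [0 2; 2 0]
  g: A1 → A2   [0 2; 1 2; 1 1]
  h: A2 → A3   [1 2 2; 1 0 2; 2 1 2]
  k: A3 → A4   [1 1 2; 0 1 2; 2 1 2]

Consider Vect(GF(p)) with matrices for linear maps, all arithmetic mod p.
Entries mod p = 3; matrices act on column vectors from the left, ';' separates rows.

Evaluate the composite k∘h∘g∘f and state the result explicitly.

Answer: [2 0; 1 1; 0 2]

Derivation:
  e0=[1,0] f→[0,2] g→[1,1,2] h→[1,2,1] k→[2,1,0]
  e1=[0,1] f→[2,0] g→[0,2,2] h→[2,1,0] k→[0,1,2]
composite: [2 0; 1 1; 0 2]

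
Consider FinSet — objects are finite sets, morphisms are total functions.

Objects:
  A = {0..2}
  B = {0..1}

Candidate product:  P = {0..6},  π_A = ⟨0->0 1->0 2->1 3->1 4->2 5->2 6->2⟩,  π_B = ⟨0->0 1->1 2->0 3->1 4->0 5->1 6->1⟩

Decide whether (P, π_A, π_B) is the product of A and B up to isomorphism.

|A|·|B| = 3·2 = 6;  |P| = 7
  → cardinalities differ; no bijection possible.

Answer: NOT A VALID PRODUCT — |P|=7 ≠ |A|·|B|=6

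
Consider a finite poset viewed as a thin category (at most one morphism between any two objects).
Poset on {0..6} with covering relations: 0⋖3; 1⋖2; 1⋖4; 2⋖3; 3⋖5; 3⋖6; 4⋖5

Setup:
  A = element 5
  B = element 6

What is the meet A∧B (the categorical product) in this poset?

{x : x⊑A ∧ x⊑B} = {0,1,2,3}  (A=5, B=6)
  0 ⊑ 3
  1 ⊑ 3
  2 ⊑ 3
  3 ⊑ 3
glb = 3

Answer: A∧B = 3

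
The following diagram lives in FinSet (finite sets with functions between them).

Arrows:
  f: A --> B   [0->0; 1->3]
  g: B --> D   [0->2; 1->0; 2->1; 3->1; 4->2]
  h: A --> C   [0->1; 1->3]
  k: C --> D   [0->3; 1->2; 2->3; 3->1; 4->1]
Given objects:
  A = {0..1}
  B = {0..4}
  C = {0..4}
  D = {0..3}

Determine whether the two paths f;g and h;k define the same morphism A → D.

Along f;g (path 1):
  0 f-->0 g-->2
  1 f-->3 g-->1
  result₁ = [0->2; 1->1]
Along h;k (path 2):
  0 h-->1 k-->2
  1 h-->3 k-->1
  result₂ = [0->2; 1->1]
Equal? equal; square commutes

Answer: COMMUTES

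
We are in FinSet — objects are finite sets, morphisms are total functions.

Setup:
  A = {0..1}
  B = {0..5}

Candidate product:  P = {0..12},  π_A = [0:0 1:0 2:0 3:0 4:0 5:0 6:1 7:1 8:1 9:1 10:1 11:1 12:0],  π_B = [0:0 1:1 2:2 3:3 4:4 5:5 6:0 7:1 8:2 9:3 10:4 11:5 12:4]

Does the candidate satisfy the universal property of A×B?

|A|·|B| = 2·6 = 12;  |P| = 13
  → cardinalities differ; no bijection possible.

Answer: NOT A VALID PRODUCT — |P|=13 ≠ |A|·|B|=12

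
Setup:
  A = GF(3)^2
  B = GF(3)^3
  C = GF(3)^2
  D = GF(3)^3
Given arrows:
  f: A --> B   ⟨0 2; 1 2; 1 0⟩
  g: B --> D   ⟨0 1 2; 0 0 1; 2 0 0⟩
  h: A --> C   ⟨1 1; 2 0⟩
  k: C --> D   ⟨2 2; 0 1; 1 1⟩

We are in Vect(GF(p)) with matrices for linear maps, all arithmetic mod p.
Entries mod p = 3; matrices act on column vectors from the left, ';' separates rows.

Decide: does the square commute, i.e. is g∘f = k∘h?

Answer: DOES NOT COMMUTE

Trace:
Along f;g (path 1):
  e0=⟨1,0⟩ f-->⟨0,1,1⟩ g-->⟨0,1,0⟩
  e1=⟨0,1⟩ f-->⟨2,2,0⟩ g-->⟨2,0,1⟩
  result₁ = ⟨0 2; 1 0; 0 1⟩
Along h;k (path 2):
  e0=⟨1,0⟩ h-->⟨1,2⟩ k-->⟨0,2,0⟩
  e1=⟨0,1⟩ h-->⟨1,0⟩ k-->⟨2,0,1⟩
  result₂ = ⟨0 2; 2 0; 0 1⟩
Equal? distinct morphisms ✗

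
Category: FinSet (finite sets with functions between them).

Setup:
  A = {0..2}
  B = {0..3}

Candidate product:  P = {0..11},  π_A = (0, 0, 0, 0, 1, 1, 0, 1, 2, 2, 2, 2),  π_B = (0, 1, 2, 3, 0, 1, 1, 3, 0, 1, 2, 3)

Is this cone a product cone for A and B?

|A|·|B| = 3·4 = 12;  |P| = 12
Check the pairing map k ↦ (π_A(k), π_B(k)):
  0 ↦ (0,0)
  1 ↦ (0,1)
  2 ↦ (0,2)
  3 ↦ (0,3)
  4 ↦ (1,0)
  5 ↦ (1,1)
  6 ↦ (0,1)  ✗ repeats pair of k=1
  7 ↦ (1,3)
  8 ↦ (2,0)
  9 ↦ (2,1)
  10 ↦ (2,2)
  11 ↦ (2,3)
distinct pairs in image: 11 / 12 needed
  → (0,1) hit at k=1 and k=6

Answer: NOT A VALID PRODUCT — duplicate pair at indices 1,6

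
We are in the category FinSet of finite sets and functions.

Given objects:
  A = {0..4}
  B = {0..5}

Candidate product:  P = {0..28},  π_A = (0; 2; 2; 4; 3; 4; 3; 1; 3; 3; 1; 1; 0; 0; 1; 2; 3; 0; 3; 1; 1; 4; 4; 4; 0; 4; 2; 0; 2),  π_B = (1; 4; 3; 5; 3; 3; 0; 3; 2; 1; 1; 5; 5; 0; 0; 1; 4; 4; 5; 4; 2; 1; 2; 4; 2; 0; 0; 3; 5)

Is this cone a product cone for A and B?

|A|·|B| = 5·6 = 30;  |P| = 29
  → cardinalities differ; no bijection possible.

Answer: NOT A VALID PRODUCT — |P|=29 ≠ |A|·|B|=30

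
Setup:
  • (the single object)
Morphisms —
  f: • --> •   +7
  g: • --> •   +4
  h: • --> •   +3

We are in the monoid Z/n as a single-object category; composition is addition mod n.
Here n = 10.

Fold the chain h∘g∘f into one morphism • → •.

Answer: +4

Derivation:
  0 +7≡7 +4≡1 +3≡4  (mod 10)
result: +4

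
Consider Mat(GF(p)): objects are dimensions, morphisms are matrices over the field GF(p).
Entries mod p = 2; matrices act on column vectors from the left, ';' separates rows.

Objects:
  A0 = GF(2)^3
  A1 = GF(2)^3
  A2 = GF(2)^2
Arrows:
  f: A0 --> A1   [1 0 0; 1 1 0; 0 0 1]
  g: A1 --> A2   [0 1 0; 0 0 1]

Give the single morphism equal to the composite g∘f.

  e0=(1,0,0) f-->(1,1,0) g-->(1,0)
  e1=(0,1,0) f-->(0,1,0) g-->(1,0)
  e2=(0,0,1) f-->(0,0,1) g-->(0,1)
⟦path⟧: [1 1 0; 0 0 1]

Answer: [1 1 0; 0 0 1]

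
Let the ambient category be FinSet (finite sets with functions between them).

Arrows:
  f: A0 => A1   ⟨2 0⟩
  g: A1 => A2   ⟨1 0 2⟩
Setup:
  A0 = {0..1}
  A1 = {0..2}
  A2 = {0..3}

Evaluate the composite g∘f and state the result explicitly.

  0 f=>2 g=>2
  1 f=>0 g=>1
result: ⟨2 1⟩

Answer: ⟨2 1⟩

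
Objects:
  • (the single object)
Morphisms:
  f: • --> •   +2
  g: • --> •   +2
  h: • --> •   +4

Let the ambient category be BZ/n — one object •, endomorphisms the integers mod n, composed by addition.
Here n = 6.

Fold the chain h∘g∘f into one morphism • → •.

Answer: +2

Work:
  0 +2≡2 +2≡4 +4≡2  (mod 6)
⟦path⟧: +2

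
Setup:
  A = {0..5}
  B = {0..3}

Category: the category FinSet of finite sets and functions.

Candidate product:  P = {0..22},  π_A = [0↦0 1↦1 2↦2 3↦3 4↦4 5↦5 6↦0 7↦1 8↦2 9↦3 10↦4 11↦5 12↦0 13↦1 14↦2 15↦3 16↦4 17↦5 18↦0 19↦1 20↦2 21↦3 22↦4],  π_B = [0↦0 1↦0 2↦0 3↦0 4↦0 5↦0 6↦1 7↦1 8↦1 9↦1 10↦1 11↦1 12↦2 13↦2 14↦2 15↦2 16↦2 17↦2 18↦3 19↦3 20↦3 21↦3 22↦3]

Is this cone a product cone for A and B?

|A|·|B| = 6·4 = 24;  |P| = 23
  → cardinalities differ; no bijection possible.

Answer: NOT A VALID PRODUCT — |P|=23 ≠ |A|·|B|=24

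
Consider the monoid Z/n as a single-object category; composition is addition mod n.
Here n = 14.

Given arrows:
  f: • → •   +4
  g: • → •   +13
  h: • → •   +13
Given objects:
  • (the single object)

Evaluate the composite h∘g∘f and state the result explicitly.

  0 +4≡4 +13≡3 +13≡2  (mod 14)
⟦path⟧: +2

Answer: +2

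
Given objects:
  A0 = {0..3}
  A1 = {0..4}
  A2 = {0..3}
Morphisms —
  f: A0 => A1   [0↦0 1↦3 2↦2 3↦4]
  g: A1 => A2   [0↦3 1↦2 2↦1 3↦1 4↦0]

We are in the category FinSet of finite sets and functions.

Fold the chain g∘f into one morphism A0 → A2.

  0 f=>0 g=>3
  1 f=>3 g=>1
  2 f=>2 g=>1
  3 f=>4 g=>0
result: [0↦3 1↦1 2↦1 3↦0]

Answer: [0↦3 1↦1 2↦1 3↦0]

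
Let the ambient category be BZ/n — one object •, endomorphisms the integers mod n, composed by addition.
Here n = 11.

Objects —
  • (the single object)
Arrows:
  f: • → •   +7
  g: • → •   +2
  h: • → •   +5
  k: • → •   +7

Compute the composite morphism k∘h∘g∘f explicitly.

Answer: +10

Trace:
  0 +7≡7 +2≡9 +5≡3 +7≡10  (mod 11)
composite: +10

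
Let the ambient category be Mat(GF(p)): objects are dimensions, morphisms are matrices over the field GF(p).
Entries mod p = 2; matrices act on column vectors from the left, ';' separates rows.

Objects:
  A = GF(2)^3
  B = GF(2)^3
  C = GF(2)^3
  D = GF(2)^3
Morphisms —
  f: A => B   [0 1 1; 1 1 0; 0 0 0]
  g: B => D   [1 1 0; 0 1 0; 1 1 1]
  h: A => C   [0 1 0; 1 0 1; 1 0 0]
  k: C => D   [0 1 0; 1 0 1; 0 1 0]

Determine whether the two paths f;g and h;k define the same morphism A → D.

Answer: COMMUTES

Trace:
Along f;g (path 1):
  e0=[1,0,0] f=>[0,1,0] g=>[1,1,1]
  e1=[0,1,0] f=>[1,1,0] g=>[0,1,0]
  e2=[0,0,1] f=>[1,0,0] g=>[1,0,1]
  result₁ = [1 0 1; 1 1 0; 1 0 1]
Along h;k (path 2):
  e0=[1,0,0] h=>[0,1,1] k=>[1,1,1]
  e1=[0,1,0] h=>[1,0,0] k=>[0,1,0]
  e2=[0,0,1] h=>[0,1,0] k=>[1,0,1]
  result₂ = [1 0 1; 1 1 0; 1 0 1]
Equal? equal; square commutes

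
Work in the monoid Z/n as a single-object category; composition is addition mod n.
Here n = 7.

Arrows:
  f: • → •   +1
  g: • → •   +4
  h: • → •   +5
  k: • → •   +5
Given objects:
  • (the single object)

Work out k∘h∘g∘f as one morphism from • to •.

  0 +1≡1 +4≡5 +5≡3 +5≡1  (mod 7)
composite: +1

Answer: +1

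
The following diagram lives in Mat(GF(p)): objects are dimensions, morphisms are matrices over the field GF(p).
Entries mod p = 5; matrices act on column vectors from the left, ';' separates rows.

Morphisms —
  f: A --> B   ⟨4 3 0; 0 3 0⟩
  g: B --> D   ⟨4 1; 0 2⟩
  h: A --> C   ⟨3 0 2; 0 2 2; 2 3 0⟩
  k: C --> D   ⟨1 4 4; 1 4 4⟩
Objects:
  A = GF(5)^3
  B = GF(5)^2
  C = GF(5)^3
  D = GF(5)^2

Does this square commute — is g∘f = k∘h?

Answer: DOES NOT COMMUTE

Derivation:
Along f;g (path 1):
  e0=(1,0,0) f-->(4,0) g-->(1,0)
  e1=(0,1,0) f-->(3,3) g-->(0,1)
  e2=(0,0,1) f-->(0,0) g-->(0,0)
  result₁ = ⟨1 0 0; 0 1 0⟩
Along h;k (path 2):
  e0=(1,0,0) h-->(3,0,2) k-->(1,1)
  e1=(0,1,0) h-->(0,2,3) k-->(0,0)
  e2=(0,0,1) h-->(2,2,0) k-->(0,0)
  result₂ = ⟨1 0 0; 1 0 0⟩
Equal? NO — does not commute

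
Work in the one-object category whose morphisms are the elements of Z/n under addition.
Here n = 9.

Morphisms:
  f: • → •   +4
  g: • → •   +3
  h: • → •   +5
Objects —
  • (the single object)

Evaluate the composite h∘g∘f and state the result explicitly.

Answer: +3

Trace:
  0 +4≡4 +3≡7 +5≡3  (mod 9)
composite: +3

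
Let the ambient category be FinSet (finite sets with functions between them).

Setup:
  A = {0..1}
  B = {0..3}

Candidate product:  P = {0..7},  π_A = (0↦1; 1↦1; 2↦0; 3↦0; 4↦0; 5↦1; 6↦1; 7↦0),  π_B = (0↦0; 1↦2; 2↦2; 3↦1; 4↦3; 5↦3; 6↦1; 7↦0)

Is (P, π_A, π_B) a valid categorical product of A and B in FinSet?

Answer: VALID PRODUCT

Work:
|A|·|B| = 2·4 = 8;  |P| = 8
Check the pairing map k ↦ (π_A(k), π_B(k)):
  0 ↦ (1,0)
  1 ↦ (1,2)
  2 ↦ (0,2)
  3 ↦ (0,1)
  4 ↦ (0,3)
  5 ↦ (1,3)
  6 ↦ (1,1)
  7 ↦ (0,0)
distinct pairs in image: 8 / 8 needed
  → bijection onto A×B; projections well-typed.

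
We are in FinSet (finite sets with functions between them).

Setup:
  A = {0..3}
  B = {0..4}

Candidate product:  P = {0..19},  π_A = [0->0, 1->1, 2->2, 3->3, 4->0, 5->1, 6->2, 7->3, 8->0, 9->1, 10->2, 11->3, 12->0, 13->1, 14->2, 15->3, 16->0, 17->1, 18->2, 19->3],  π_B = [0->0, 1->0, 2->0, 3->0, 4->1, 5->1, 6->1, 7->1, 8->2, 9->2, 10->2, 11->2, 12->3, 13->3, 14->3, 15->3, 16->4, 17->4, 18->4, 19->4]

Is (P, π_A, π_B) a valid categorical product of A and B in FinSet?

|A|·|B| = 4·5 = 20;  |P| = 20
Check the pairing map k ↦ (π_A(k), π_B(k)):
  0 -> (0,0)
  1 -> (1,0)
  2 -> (2,0)
  3 -> (3,0)
  4 -> (0,1)
  5 -> (1,1)
  6 -> (2,1)
  7 -> (3,1)
  8 -> (0,2)
  9 -> (1,2)
  10 -> (2,2)
  11 -> (3,2)
  12 -> (0,3)
  13 -> (1,3)
  14 -> (2,3)
  15 -> (3,3)
  16 -> (0,4)
  17 -> (1,4)
  18 -> (2,4)
  19 -> (3,4)
distinct pairs in image: 20 / 20 needed
  → bijection onto A×B; projections well-typed.

Answer: VALID PRODUCT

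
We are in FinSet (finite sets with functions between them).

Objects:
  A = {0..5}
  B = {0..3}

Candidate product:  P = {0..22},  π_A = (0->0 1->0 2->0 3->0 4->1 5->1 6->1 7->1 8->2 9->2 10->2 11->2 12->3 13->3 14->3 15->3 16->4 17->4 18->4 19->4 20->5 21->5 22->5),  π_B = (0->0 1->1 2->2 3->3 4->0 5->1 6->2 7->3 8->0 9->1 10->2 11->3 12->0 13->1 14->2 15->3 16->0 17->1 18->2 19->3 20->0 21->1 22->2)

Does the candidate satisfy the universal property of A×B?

|A|·|B| = 6·4 = 24;  |P| = 23
  → cardinalities differ; no bijection possible.

Answer: NOT A VALID PRODUCT — |P|=23 ≠ |A|·|B|=24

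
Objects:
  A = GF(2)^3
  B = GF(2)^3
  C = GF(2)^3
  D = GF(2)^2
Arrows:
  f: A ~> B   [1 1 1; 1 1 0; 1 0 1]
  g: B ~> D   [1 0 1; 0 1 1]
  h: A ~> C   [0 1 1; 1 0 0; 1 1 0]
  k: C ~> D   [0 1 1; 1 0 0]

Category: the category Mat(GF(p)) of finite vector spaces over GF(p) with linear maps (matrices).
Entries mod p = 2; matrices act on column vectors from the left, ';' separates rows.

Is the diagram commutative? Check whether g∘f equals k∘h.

Answer: COMMUTES

Work:
Path 1 = f;g:
  e0=⟨1,0,0⟩ f~>⟨1,1,1⟩ g~>⟨0,0⟩
  e1=⟨0,1,0⟩ f~>⟨1,1,0⟩ g~>⟨1,1⟩
  e2=⟨0,0,1⟩ f~>⟨1,0,1⟩ g~>⟨0,1⟩
  result₁ = [0 1 0; 0 1 1]
Path 2 = h;k:
  e0=⟨1,0,0⟩ h~>⟨0,1,1⟩ k~>⟨0,0⟩
  e1=⟨0,1,0⟩ h~>⟨1,0,1⟩ k~>⟨1,1⟩
  e2=⟨0,0,1⟩ h~>⟨1,0,0⟩ k~>⟨0,1⟩
  result₂ = [0 1 0; 0 1 1]
Equal? equal; square commutes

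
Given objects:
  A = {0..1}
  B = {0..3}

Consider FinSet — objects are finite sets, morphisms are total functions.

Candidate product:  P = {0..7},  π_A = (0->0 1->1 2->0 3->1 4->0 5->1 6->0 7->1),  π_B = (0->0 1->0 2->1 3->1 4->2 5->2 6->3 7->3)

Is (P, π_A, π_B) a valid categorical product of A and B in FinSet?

|A|·|B| = 2·4 = 8;  |P| = 8
Check the pairing map k ↦ (π_A(k), π_B(k)):
  0 -> (0,0)
  1 -> (1,0)
  2 -> (0,1)
  3 -> (1,1)
  4 -> (0,2)
  5 -> (1,2)
  6 -> (0,3)
  7 -> (1,3)
distinct pairs in image: 8 / 8 needed
  → bijection onto A×B; projections well-typed.

Answer: VALID PRODUCT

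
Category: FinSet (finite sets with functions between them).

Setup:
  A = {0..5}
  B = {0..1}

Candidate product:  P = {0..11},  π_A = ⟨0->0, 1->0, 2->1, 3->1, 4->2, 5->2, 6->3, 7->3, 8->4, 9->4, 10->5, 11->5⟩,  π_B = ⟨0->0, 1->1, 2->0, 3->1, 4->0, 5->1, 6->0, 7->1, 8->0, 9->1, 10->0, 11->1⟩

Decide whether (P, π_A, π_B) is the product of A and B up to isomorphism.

Answer: VALID PRODUCT

Work:
|A|·|B| = 6·2 = 12;  |P| = 12
Check the pairing map k ↦ (π_A(k), π_B(k)):
  0 -> (0,0)
  1 -> (0,1)
  2 -> (1,0)
  3 -> (1,1)
  4 -> (2,0)
  5 -> (2,1)
  6 -> (3,0)
  7 -> (3,1)
  8 -> (4,0)
  9 -> (4,1)
  10 -> (5,0)
  11 -> (5,1)
distinct pairs in image: 12 / 12 needed
  → bijection onto A×B; projections well-typed.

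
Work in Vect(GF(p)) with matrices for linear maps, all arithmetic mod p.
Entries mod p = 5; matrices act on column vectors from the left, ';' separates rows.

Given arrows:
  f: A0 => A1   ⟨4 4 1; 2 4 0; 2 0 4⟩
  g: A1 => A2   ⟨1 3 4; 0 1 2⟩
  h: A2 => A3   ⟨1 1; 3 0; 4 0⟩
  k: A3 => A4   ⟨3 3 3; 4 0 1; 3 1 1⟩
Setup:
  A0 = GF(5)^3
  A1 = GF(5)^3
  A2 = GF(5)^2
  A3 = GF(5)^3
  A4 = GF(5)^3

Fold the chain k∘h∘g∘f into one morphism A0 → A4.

Answer: ⟨0 1 2; 3 4 3; 3 2 4⟩

Trace:
  e0=⟨1,0,0⟩ f=>⟨4,2,2⟩ g=>⟨3,1⟩ h=>⟨4,4,2⟩ k=>⟨0,3,3⟩
  e1=⟨0,1,0⟩ f=>⟨4,4,0⟩ g=>⟨1,4⟩ h=>⟨0,3,4⟩ k=>⟨1,4,2⟩
  e2=⟨0,0,1⟩ f=>⟨1,0,4⟩ g=>⟨2,3⟩ h=>⟨0,1,3⟩ k=>⟨2,3,4⟩
result: ⟨0 1 2; 3 4 3; 3 2 4⟩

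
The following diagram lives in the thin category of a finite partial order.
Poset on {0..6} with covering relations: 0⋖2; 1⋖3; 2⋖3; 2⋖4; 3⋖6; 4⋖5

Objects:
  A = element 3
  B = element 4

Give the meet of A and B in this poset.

Common predecessors of 3,4: {0,2}
  0 ⊑ 2
  2 ⊑ 2
glb = 2

Answer: A∧B = 2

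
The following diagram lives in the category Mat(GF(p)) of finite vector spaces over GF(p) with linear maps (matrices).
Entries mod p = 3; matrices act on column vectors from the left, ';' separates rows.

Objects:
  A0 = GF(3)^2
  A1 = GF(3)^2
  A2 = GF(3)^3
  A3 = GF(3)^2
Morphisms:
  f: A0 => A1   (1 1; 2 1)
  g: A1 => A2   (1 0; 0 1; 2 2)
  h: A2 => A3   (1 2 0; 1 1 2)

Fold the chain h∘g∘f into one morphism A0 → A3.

Answer: (2 0; 0 1)

Trace:
  e0=(1,0) f=>(1,2) g=>(1,2,0) h=>(2,0)
  e1=(0,1) f=>(1,1) g=>(1,1,1) h=>(0,1)
composite: (2 0; 0 1)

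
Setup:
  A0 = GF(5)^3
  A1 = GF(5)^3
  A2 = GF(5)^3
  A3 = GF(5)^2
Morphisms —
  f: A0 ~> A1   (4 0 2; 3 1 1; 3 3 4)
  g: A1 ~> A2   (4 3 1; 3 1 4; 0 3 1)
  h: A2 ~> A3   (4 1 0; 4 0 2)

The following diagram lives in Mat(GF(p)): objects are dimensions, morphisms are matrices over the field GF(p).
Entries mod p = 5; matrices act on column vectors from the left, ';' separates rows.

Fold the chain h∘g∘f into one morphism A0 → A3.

  e0=(1,0,0) f~>(4,3,3) g~>(3,2,2) h~>(4,1)
  e1=(0,1,0) f~>(0,1,3) g~>(1,3,1) h~>(2,1)
  e2=(0,0,1) f~>(2,1,4) g~>(0,3,2) h~>(3,4)
result: (4 2 3; 1 1 4)

Answer: (4 2 3; 1 1 4)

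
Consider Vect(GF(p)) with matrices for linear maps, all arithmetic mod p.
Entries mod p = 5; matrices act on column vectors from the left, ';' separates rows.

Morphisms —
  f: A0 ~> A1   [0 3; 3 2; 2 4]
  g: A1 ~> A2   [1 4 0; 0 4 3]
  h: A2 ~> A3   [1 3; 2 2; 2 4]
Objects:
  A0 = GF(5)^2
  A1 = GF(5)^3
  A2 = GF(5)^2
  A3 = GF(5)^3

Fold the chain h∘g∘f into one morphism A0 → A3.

Answer: [1 1; 0 2; 1 2]

Work:
  e0=(1,0) f~>(0,3,2) g~>(2,3) h~>(1,0,1)
  e1=(0,1) f~>(3,2,4) g~>(1,0) h~>(1,2,2)
⟦path⟧: [1 1; 0 2; 1 2]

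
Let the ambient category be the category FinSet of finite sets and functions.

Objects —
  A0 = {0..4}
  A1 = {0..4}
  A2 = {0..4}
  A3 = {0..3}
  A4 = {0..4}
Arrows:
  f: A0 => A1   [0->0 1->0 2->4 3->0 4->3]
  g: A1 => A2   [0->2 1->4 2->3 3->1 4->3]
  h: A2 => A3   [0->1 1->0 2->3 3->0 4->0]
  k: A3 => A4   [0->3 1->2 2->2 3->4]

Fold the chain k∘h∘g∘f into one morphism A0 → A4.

Answer: [0->4 1->4 2->3 3->4 4->3]

Derivation:
  0 f=>0 g=>2 h=>3 k=>4
  1 f=>0 g=>2 h=>3 k=>4
  2 f=>4 g=>3 h=>0 k=>3
  3 f=>0 g=>2 h=>3 k=>4
  4 f=>3 g=>1 h=>0 k=>3
⟦path⟧: [0->4 1->4 2->3 3->4 4->3]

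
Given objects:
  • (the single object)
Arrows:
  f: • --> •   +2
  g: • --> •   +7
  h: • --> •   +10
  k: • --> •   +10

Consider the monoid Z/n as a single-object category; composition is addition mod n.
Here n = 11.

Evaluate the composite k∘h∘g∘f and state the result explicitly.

  0 +2≡2 +7≡9 +10≡8 +10≡7  (mod 11)
⟦path⟧: +7

Answer: +7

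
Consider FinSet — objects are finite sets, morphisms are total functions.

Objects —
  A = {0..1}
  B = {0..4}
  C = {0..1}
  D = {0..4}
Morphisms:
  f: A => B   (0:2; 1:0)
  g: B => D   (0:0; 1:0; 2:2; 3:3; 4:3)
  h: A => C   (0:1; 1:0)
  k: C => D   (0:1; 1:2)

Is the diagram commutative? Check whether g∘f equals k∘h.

Along f;g (path 1):
  0 f=>2 g=>2
  1 f=>0 g=>0
  composite₁ = (0:2; 1:0)
Along h;k (path 2):
  0 h=>1 k=>2
  1 h=>0 k=>1
  composite₂ = (0:2; 1:1)
Equal? differ; not commutative

Answer: DOES NOT COMMUTE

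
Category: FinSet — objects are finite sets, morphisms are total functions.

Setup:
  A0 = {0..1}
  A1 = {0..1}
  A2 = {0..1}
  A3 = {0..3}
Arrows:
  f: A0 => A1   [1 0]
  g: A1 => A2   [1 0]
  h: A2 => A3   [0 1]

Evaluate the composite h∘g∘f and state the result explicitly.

  0 f=>1 g=>0 h=>0
  1 f=>0 g=>1 h=>1
composite: [0 1]

Answer: [0 1]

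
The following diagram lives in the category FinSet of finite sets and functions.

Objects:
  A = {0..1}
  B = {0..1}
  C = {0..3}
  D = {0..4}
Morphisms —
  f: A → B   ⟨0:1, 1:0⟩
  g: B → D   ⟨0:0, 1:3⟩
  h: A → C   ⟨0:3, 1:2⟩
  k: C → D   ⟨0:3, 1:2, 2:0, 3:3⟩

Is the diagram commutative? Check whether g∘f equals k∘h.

Path 1 = f;g:
  0 f→1 g→3
  1 f→0 g→0
  ⟦path⟧₁ = ⟨0:3, 1:0⟩
Path 2 = h;k:
  0 h→3 k→3
  1 h→2 k→0
  ⟦path⟧₂ = ⟨0:3, 1:0⟩
Equal? YES — commutes

Answer: COMMUTES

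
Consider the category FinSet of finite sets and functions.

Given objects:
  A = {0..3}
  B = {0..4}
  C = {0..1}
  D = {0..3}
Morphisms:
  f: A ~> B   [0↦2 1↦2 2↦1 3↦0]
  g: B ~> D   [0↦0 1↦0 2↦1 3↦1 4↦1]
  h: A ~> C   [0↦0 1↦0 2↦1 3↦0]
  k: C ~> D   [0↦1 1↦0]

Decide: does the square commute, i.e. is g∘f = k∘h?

Path 1 = f;g:
  0 f~>2 g~>1
  1 f~>2 g~>1
  2 f~>1 g~>0
  3 f~>0 g~>0
  result₁ = [0↦1 1↦1 2↦0 3↦0]
Path 2 = h;k:
  0 h~>0 k~>1
  1 h~>0 k~>1
  2 h~>1 k~>0
  3 h~>0 k~>1
  result₂ = [0↦1 1↦1 2↦0 3↦1]
Equal? distinct morphisms ✗

Answer: DOES NOT COMMUTE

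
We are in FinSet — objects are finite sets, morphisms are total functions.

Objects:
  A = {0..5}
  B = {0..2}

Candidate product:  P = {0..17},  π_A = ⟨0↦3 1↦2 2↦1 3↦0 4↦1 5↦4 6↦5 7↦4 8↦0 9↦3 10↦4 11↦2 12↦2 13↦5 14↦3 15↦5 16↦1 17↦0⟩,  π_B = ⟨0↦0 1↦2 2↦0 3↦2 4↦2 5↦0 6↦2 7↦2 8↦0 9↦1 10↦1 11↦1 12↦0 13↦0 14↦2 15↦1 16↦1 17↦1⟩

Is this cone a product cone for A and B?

Answer: VALID PRODUCT

Trace:
|A|·|B| = 6·3 = 18;  |P| = 18
Check the pairing map k ↦ (π_A(k), π_B(k)):
  0 ↦ (3,0)
  1 ↦ (2,2)
  2 ↦ (1,0)
  3 ↦ (0,2)
  4 ↦ (1,2)
  5 ↦ (4,0)
  6 ↦ (5,2)
  7 ↦ (4,2)
  8 ↦ (0,0)
  9 ↦ (3,1)
  10 ↦ (4,1)
  11 ↦ (2,1)
  12 ↦ (2,0)
  13 ↦ (5,0)
  14 ↦ (3,2)
  15 ↦ (5,1)
  16 ↦ (1,1)
  17 ↦ (0,1)
distinct pairs in image: 18 / 18 needed
  → bijection onto A×B; projections well-typed.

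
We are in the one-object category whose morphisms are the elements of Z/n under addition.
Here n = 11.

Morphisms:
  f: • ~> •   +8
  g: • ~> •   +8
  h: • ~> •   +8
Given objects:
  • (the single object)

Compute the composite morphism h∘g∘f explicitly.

  0 +8≡8 +8≡5 +8≡2  (mod 11)
result: +2

Answer: +2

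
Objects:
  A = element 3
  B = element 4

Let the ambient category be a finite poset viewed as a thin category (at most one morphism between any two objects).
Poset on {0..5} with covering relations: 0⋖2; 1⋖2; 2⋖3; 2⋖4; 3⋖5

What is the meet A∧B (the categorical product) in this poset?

{x : x≤A ∧ x≤B} = {0,1,2}  (A=3, B=4)
  0 ≤ 2
  1 ≤ 2
  2 ≤ 2
glb = 2

Answer: A∧B = 2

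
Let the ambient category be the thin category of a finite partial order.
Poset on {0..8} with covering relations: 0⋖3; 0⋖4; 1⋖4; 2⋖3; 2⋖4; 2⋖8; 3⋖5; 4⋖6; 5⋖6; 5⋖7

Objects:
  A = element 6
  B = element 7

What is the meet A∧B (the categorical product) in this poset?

{x : x<=A ∧ x<=B} = {0,2,3,5}  (A=6, B=7)
  0 <= 5
  2 <= 5
  3 <= 5
  5 <= 5
glb = 5

Answer: A∧B = 5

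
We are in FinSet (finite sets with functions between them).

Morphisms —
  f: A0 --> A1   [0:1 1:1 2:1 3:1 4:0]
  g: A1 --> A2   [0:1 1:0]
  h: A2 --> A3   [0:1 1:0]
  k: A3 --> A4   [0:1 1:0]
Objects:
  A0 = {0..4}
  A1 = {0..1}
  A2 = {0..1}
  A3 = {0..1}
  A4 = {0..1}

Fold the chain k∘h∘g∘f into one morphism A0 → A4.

Answer: [0:0 1:0 2:0 3:0 4:1]

Trace:
  0 f-->1 g-->0 h-->1 k-->0
  1 f-->1 g-->0 h-->1 k-->0
  2 f-->1 g-->0 h-->1 k-->0
  3 f-->1 g-->0 h-->1 k-->0
  4 f-->0 g-->1 h-->0 k-->1
result: [0:0 1:0 2:0 3:0 4:1]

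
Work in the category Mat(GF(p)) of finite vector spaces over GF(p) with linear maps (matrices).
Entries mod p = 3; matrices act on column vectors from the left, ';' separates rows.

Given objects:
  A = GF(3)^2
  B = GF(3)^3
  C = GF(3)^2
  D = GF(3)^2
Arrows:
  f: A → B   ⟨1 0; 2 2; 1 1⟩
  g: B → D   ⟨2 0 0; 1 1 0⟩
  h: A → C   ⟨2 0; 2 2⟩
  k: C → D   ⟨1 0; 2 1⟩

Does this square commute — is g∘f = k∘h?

Path 1 = f;g:
  e0=⟨1,0⟩ f→⟨1,2,1⟩ g→⟨2,0⟩
  e1=⟨0,1⟩ f→⟨0,2,1⟩ g→⟨0,2⟩
  result₁ = ⟨2 0; 0 2⟩
Path 2 = h;k:
  e0=⟨1,0⟩ h→⟨2,2⟩ k→⟨2,0⟩
  e1=⟨0,1⟩ h→⟨0,2⟩ k→⟨0,2⟩
  result₂ = ⟨2 0; 0 2⟩
Equal? same morphism ✓

Answer: COMMUTES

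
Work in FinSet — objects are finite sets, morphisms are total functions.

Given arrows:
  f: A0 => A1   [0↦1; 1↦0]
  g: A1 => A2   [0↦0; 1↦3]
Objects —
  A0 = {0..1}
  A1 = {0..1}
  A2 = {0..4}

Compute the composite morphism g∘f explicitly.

Answer: [0↦3; 1↦0]

Trace:
  0 f=>1 g=>3
  1 f=>0 g=>0
⟦path⟧: [0↦3; 1↦0]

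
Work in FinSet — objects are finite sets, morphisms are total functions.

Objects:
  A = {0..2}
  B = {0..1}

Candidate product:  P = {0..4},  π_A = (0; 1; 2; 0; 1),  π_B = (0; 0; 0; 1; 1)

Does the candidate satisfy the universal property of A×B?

Answer: NOT A VALID PRODUCT — |P|=5 ≠ |A|·|B|=6

Work:
|A|·|B| = 3·2 = 6;  |P| = 5
  → cardinalities differ; no bijection possible.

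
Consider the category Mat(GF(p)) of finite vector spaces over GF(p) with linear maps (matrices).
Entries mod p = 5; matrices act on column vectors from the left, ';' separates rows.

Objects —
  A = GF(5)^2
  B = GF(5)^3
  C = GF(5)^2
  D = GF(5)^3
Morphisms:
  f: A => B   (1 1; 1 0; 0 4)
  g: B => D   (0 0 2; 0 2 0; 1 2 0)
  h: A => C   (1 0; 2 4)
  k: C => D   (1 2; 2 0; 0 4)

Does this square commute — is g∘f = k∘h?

Along f;g (path 1):
  e0=[1,0] f=>[1,1,0] g=>[0,2,3]
  e1=[0,1] f=>[1,0,4] g=>[3,0,1]
  composite₁ = (0 3; 2 0; 3 1)
Along h;k (path 2):
  e0=[1,0] h=>[1,2] k=>[0,2,3]
  e1=[0,1] h=>[0,4] k=>[3,0,1]
  composite₂ = (0 3; 2 0; 3 1)
Equal? same morphism ✓

Answer: COMMUTES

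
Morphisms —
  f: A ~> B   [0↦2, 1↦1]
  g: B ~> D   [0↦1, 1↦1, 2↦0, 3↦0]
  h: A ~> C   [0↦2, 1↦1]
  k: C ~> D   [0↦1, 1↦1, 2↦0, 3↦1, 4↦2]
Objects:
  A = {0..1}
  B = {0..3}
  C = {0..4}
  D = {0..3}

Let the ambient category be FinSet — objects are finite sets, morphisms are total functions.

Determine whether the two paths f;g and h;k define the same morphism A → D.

Along f;g (path 1):
  0 f~>2 g~>0
  1 f~>1 g~>1
  result₁ = [0↦0, 1↦1]
Along h;k (path 2):
  0 h~>2 k~>0
  1 h~>1 k~>1
  result₂ = [0↦0, 1↦1]
Equal? same morphism ✓

Answer: COMMUTES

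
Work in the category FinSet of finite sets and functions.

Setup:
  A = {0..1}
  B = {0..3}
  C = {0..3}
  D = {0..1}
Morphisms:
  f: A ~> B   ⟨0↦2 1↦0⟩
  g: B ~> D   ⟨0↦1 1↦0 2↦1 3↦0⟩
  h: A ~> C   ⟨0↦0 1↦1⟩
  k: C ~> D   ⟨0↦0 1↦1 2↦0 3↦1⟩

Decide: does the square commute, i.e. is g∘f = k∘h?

Answer: DOES NOT COMMUTE

Trace:
1) trace f;g:
  0 f~>2 g~>1
  1 f~>0 g~>1
  result₁ = ⟨0↦1 1↦1⟩
2) trace h;k:
  0 h~>0 k~>0
  1 h~>1 k~>1
  result₂ = ⟨0↦0 1↦1⟩
Equal? differ; not commutative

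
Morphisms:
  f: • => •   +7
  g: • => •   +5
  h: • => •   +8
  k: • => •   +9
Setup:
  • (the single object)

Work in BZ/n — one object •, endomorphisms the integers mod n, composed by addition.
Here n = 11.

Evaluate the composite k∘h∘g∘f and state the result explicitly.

  0 +7≡7 +5≡1 +8≡9 +9≡7  (mod 11)
⟦path⟧: +7

Answer: +7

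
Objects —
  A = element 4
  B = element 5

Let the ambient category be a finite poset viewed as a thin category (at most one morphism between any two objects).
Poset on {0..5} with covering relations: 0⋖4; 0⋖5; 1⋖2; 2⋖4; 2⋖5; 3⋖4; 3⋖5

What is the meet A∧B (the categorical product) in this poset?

Answer: NO MEET EXISTS

Work:
Common predecessors of 4,5: {0,1,2,3}
  maximal lower bounds 0 and 2 are incomparable: neither 0≤2 nor 2≤0
→ no greatest lower bound exists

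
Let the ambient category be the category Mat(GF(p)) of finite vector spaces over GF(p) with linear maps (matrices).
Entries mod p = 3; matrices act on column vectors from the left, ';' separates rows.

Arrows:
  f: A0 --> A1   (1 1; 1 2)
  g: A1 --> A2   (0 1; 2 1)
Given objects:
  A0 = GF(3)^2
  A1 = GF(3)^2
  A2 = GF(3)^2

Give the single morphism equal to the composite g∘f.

Answer: (1 2; 0 1)

Derivation:
  e0=[1,0] f-->[1,1] g-->[1,0]
  e1=[0,1] f-->[1,2] g-->[2,1]
result: (1 2; 0 1)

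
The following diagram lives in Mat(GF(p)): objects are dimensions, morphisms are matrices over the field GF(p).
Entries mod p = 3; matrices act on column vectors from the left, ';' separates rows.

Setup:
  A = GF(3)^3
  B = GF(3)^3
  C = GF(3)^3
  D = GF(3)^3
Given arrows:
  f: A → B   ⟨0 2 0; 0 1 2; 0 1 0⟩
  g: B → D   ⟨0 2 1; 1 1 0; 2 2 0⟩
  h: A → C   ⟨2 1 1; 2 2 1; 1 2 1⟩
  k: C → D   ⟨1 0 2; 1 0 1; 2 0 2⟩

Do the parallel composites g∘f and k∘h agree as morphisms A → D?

Path 1 = f;g:
  e0=[1,0,0] f→[0,0,0] g→[0,0,0]
  e1=[0,1,0] f→[2,1,1] g→[0,0,0]
  e2=[0,0,1] f→[0,2,0] g→[1,2,1]
  ⟦path⟧₁ = ⟨0 0 1; 0 0 2; 0 0 1⟩
Path 2 = h;k:
  e0=[1,0,0] h→[2,2,1] k→[1,0,0]
  e1=[0,1,0] h→[1,2,2] k→[2,0,0]
  e2=[0,0,1] h→[1,1,1] k→[0,2,1]
  ⟦path⟧₂ = ⟨1 2 0; 0 0 2; 0 0 1⟩
Equal? differ; not commutative

Answer: DOES NOT COMMUTE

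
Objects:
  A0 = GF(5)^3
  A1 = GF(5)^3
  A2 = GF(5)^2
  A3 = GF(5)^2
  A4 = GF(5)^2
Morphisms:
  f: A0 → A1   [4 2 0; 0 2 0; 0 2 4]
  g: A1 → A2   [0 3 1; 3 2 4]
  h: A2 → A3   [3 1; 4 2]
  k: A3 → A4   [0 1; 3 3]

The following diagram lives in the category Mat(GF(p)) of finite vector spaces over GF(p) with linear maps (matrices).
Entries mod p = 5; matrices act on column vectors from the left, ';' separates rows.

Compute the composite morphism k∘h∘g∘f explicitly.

  e0=[1,0,0] f→[4,0,0] g→[0,2] h→[2,4] k→[4,3]
  e1=[0,1,0] f→[2,2,2] g→[3,3] h→[2,3] k→[3,0]
  e2=[0,0,1] f→[0,0,4] g→[4,1] h→[3,3] k→[3,3]
result: [4 3 3; 3 0 3]

Answer: [4 3 3; 3 0 3]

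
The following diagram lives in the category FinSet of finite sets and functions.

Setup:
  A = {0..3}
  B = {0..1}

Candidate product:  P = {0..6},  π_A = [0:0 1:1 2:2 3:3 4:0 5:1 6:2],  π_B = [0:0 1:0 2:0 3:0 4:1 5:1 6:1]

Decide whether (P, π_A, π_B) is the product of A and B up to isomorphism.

|A|·|B| = 4·2 = 8;  |P| = 7
  → cardinalities differ; no bijection possible.

Answer: NOT A VALID PRODUCT — |P|=7 ≠ |A|·|B|=8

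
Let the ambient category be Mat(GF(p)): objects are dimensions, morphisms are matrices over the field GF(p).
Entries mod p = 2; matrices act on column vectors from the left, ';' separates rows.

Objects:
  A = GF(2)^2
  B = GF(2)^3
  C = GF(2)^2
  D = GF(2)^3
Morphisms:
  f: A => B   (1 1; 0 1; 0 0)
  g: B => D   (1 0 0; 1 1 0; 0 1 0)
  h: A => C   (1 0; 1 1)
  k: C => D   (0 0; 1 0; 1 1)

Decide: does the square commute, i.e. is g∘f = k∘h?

1) trace f;g:
  e0=⟨1,0⟩ f=>⟨1,0,0⟩ g=>⟨1,1,0⟩
  e1=⟨0,1⟩ f=>⟨1,1,0⟩ g=>⟨1,0,1⟩
  ⟦path⟧₁ = (1 1; 1 0; 0 1)
2) trace h;k:
  e0=⟨1,0⟩ h=>⟨1,1⟩ k=>⟨0,1,0⟩
  e1=⟨0,1⟩ h=>⟨0,1⟩ k=>⟨0,0,1⟩
  ⟦path⟧₂ = (0 0; 1 0; 0 1)
Equal? differ; not commutative

Answer: DOES NOT COMMUTE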